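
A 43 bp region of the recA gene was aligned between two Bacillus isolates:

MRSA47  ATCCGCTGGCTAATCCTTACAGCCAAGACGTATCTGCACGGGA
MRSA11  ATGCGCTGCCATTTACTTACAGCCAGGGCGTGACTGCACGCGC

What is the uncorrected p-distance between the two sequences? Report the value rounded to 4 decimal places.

0.2791

Mismatches occur at site 3 (C→G), site 9 (G→C), site 11 (T→A), site 12 (A→T), site 13 (A→T), site 15 (C→A), site 26 (A→G), site 28 (A→G), site 32 (A→G), site 33 (T→A), site 41 (G→C), site 43 (A→C).
There are 12 differences over 43 sites, so p = 12/43 = 0.2791.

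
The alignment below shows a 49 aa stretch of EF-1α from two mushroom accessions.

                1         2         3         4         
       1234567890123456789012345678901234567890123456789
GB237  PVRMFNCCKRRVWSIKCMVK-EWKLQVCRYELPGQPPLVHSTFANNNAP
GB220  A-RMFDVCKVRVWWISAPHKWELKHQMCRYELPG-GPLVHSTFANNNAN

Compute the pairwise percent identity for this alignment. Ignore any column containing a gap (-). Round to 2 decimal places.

69.57%

Excluding the 3 gap columns leaves 46 comparable sites.
Differing sites — 1:P/A; 6:N/D; 7:C/V; 10:R/V; 14:S/W; 16:K/S; 17:C/A; 18:M/P; 19:V/H; 23:W/L; 25:L/H; 27:V/M; 36:P/G; 49:P/N.
32 of the 46 comparable sites match, so the percent identity is 32/46 × 100 = 69.57%.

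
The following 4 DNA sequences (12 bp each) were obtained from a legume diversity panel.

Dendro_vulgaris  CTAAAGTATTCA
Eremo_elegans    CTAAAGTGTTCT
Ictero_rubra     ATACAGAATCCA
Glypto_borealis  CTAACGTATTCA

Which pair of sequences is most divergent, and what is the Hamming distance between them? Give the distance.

6

Pairwise Hamming distances:
  Dendro_vulgaris vs Eremo_elegans: 2
  Dendro_vulgaris vs Ictero_rubra: 4
  Dendro_vulgaris vs Glypto_borealis: 1
  Eremo_elegans vs Ictero_rubra: 6
  Eremo_elegans vs Glypto_borealis: 3
  Ictero_rubra vs Glypto_borealis: 5
The largest is 6, between Eremo_elegans and Ictero_rubra.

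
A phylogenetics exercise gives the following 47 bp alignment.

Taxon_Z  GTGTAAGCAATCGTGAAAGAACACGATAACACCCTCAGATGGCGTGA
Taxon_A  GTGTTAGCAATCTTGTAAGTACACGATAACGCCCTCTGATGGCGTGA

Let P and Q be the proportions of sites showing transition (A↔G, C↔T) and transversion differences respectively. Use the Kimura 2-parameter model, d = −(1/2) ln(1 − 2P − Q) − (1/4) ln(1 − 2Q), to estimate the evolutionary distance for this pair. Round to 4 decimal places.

Mismatches occur at site 5 (A↔T, transversion), site 13 (G↔T, transversion), site 16 (A↔T, transversion), site 20 (A↔T, transversion), site 31 (A↔G, transition), site 37 (A↔T, transversion).
Of the 6 differences, 1 transition and 5 transversions over 47 sites: P = 1/47 = 0.021277, Q = 5/47 = 0.106383.
d = −0.5·ln(0.851063) − 0.25·ln(0.787234) = −0.5·(-0.161269) − 0.25·(-0.239230) = 0.1404.

0.1404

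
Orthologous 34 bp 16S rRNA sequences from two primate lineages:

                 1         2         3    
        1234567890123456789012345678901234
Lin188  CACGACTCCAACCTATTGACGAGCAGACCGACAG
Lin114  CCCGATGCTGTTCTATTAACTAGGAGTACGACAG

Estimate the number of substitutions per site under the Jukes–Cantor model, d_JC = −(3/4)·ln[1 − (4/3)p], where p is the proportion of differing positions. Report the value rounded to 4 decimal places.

Differing sites — 2:A/C; 6:C/T; 7:T/G; 9:C/T; 10:A/G; 11:A/T; 12:C/T; 18:G/A; 21:G/T; 24:C/G; 27:A/T; 28:C/A.
p = 12/34 = 0.352941.
d = −0.75 · ln(1 − (4/3)·0.352941) = −0.75 · ln(0.529412) = −0.75 · (-0.635988) = 0.4770.

0.4770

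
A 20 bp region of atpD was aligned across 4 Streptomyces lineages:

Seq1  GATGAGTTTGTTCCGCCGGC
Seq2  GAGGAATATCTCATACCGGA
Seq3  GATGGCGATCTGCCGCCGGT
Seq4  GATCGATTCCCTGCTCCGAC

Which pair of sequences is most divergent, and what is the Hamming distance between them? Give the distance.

12

Pairwise Hamming distances:
  Seq1 vs Seq2: 9
  Seq1 vs Seq3: 7
  Seq1 vs Seq4: 9
  Seq2 vs Seq3: 9
  Seq2 vs Seq4: 12
  Seq3 vs Seq4: 11
The largest is 12, between Seq2 and Seq4.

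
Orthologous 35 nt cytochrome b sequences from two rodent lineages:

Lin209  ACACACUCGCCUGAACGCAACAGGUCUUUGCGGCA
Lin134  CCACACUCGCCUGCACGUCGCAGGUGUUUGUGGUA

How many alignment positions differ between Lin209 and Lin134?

8

The sequences differ at positions 1 (A/C), 14 (A/C), 18 (C/U), 19 (A/C), 20 (A/G), 26 (C/G), 31 (C/U), 34 (C/U).
That gives 8 mismatches out of 35 aligned sites, so the Hamming distance is 8.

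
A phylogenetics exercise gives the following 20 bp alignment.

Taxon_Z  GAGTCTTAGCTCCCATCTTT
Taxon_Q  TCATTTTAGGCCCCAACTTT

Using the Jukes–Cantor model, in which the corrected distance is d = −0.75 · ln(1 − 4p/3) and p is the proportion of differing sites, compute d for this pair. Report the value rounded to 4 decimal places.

0.4715

The sequences differ at positions 1 (G/T), 2 (A/C), 3 (G/A), 5 (C/T), 10 (C/G), 11 (T/C), 16 (T/A).
p = 7/20 = 0.350000.
d = −0.75 · ln(1 − (4/3)·0.350000) = −0.75 · ln(0.533333) = −0.75 · (-0.628609) = 0.4715.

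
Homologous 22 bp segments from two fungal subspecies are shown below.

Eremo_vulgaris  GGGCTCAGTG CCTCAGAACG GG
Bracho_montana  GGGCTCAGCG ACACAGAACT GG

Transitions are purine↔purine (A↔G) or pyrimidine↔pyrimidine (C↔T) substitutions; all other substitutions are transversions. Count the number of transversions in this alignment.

Mismatches occur at site 9 (T↔C, transition), site 11 (C↔A, transversion), site 13 (T↔A, transversion), site 20 (G↔T, transversion).
Of the 4 differences, 1 transition and 3 transversions, so the answer is 3.

3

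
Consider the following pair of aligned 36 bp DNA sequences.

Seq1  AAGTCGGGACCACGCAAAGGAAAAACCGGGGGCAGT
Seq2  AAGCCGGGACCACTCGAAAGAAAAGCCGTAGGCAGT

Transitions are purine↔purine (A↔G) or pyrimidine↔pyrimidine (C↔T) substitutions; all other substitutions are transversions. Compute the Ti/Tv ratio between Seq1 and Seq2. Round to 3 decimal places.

Differing sites — 4:T/C (Ti); 14:G/T (Tv); 16:A/G (Ti); 19:G/A (Ti); 25:A/G (Ti); 29:G/T (Tv); 30:G/A (Ti).
Of the 7 differences, 5 transitions and 2 transversions, so Ti/Tv = 5/2 = 2.500.

2.500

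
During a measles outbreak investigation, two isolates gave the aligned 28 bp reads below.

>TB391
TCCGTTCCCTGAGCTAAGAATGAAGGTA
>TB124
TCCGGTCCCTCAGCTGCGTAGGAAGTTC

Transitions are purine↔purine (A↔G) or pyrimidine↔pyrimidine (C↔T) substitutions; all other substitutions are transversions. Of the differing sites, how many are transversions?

Mismatches occur at site 5 (T→G, transversion), site 11 (G→C, transversion), site 16 (A→G, transition), site 17 (A→C, transversion), site 19 (A→T, transversion), site 21 (T→G, transversion), site 26 (G→T, transversion), site 28 (A→C, transversion).
Of the 8 differences, 1 transition and 7 transversions, so the answer is 7.

7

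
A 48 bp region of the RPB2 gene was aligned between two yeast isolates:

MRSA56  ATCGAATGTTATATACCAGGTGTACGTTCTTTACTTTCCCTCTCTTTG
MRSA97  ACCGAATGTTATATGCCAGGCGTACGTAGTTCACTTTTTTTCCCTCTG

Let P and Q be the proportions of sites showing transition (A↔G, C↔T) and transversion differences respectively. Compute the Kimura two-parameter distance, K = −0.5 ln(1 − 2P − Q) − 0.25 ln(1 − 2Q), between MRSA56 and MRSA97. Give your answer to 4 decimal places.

0.2913

Mismatches occur at site 2 (T/C, transition), site 15 (A/G, transition), site 21 (T/C, transition), site 28 (T/A, transversion), site 29 (C/G, transversion), site 32 (T/C, transition), site 38 (C/T, transition), site 39 (C/T, transition), site 40 (C/T, transition), site 43 (T/C, transition), site 46 (T/C, transition).
Of the 11 differences, 9 transitions and 2 transversions over 48 sites: P = 9/48 = 0.187500, Q = 2/48 = 0.041667.
d = −0.5·ln(0.583333) − 0.25·ln(0.916666) = −0.5·(-0.538997) − 0.25·(-0.087012) = 0.2913.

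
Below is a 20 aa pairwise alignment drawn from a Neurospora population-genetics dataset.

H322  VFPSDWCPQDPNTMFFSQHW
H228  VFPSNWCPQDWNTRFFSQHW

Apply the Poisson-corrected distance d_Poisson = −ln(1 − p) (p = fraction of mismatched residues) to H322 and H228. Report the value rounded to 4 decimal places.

Mismatches occur at site 5 (D/N), site 11 (P/W), site 14 (M/R).
p = 3/20 = 0.150000.
d = −ln(1 − 0.150000) = −ln(0.850000) = 0.1625.

0.1625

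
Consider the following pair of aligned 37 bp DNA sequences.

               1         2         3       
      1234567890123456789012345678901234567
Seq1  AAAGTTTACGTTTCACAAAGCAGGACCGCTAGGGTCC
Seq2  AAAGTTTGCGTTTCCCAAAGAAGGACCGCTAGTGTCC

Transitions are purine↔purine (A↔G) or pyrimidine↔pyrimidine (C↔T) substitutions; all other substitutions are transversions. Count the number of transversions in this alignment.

Differing sites — 8:A/G (Ti); 15:A/C (Tv); 21:C/A (Tv); 33:G/T (Tv).
Of the 4 differences, 1 transition and 3 transversions, so the answer is 3.

3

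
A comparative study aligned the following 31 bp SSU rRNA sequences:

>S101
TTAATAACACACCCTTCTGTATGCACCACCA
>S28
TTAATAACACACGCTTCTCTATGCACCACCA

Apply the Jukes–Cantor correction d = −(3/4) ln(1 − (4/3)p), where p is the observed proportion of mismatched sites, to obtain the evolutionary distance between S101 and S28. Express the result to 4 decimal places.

The sequences differ at positions 13 (C/G), 19 (G/C).
p = 2/31 = 0.064516.
d = −0.75 · ln(1 − (4/3)·0.064516) = −0.75 · ln(0.913979) = −0.75 · (-0.089948) = 0.0675.

0.0675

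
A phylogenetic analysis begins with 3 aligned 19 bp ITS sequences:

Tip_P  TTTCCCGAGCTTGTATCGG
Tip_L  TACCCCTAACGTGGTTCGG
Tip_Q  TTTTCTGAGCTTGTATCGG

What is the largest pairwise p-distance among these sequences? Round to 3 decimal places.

0.474

Pairwise Hamming distances:
  Tip_P vs Tip_L: 7
  Tip_P vs Tip_Q: 2
  Tip_L vs Tip_Q: 9
The largest is 9 mismatches, between Tip_L and Tip_Q; p = 9/19 = 0.474.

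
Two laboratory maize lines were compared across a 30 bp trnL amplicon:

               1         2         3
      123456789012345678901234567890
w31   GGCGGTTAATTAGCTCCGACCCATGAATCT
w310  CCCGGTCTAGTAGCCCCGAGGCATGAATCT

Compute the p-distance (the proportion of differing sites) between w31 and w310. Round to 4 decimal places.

Mismatches occur at site 1 (G/C), site 2 (G/C), site 7 (T/C), site 8 (A/T), site 10 (T/G), site 15 (T/C), site 20 (C/G), site 21 (C/G).
There are 8 differences over 30 sites, so p = 8/30 = 0.2667.

0.2667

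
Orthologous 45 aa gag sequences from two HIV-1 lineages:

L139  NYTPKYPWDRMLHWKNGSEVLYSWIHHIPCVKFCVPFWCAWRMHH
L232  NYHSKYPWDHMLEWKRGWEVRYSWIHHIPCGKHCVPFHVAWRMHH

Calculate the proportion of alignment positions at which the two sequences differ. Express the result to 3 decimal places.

The sequences differ at positions 3 (T/H), 4 (P/S), 10 (R/H), 13 (H/E), 16 (N/R), 18 (S/W), 21 (L/R), 31 (V/G), 33 (F/H), 38 (W/H), 39 (C/V).
There are 11 differences over 45 sites, so p = 11/45 = 0.244.

0.244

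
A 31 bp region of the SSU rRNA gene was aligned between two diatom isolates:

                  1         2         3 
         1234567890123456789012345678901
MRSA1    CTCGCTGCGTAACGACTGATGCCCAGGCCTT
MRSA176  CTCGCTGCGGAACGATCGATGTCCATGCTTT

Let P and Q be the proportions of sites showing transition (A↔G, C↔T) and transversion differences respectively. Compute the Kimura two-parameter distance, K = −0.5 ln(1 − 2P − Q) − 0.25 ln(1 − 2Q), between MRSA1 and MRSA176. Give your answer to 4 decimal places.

0.2293

Differing sites — 10:T/G (Tv); 16:C/T (Ti); 17:T/C (Ti); 22:C/T (Ti); 26:G/T (Tv); 29:C/T (Ti).
Of the 6 differences, 4 transitions and 2 transversions over 31 sites: P = 4/31 = 0.129032, Q = 2/31 = 0.064516.
d = −0.5·ln(0.677420) − 0.25·ln(0.870968) = −0.5·(-0.389464) − 0.25·(-0.138150) = 0.2293.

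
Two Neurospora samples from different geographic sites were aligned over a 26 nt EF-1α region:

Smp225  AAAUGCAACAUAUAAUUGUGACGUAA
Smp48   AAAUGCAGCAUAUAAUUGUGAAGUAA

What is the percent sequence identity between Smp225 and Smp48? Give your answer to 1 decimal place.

92.3%

Mismatches occur at site 8 (A/G), site 22 (C/A).
24 of the 26 sites match, so the percent identity is 24/26 × 100 = 92.3%.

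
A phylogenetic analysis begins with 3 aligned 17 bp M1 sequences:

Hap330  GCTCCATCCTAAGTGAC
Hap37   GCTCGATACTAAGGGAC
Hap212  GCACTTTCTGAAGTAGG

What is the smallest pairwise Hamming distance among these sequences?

Pairwise Hamming distances:
  Hap330 vs Hap37: 3
  Hap330 vs Hap212: 8
  Hap37 vs Hap212: 10
The smallest is 3, between Hap330 and Hap37.

3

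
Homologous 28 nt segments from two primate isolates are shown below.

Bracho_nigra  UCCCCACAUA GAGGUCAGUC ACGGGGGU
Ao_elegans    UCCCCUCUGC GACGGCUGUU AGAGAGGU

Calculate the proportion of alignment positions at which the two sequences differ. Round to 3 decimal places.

Differing sites — 6:A/U; 8:A/U; 9:U/G; 10:A/C; 13:G/C; 15:U/G; 17:A/U; 20:C/U; 22:C/G; 23:G/A; 25:G/A.
There are 11 differences over 28 sites, so p = 11/28 = 0.393.

0.393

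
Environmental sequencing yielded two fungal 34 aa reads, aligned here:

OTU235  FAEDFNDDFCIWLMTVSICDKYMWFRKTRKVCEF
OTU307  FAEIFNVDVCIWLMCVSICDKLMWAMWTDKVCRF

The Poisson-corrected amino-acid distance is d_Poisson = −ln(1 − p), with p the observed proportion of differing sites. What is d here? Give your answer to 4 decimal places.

Mismatches occur at site 4 (D↔I), site 7 (D↔V), site 9 (F↔V), site 15 (T↔C), site 22 (Y↔L), site 25 (F↔A), site 26 (R↔M), site 27 (K↔W), site 29 (R↔D), site 33 (E↔R).
p = 10/34 = 0.294118.
d = −ln(1 − 0.294118) = −ln(0.705882) = 0.3483.

0.3483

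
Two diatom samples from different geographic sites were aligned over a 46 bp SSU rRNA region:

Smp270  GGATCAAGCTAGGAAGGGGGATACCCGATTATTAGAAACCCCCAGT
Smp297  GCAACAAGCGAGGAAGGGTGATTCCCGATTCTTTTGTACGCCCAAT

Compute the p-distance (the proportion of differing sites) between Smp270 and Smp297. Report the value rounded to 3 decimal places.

Differing sites — 2:G/C; 4:T/A; 10:T/G; 19:G/T; 23:A/T; 31:A/C; 34:A/T; 35:G/T; 36:A/G; 37:A/T; 40:C/G; 45:G/A.
There are 12 differences over 46 sites, so p = 12/46 = 0.261.

0.261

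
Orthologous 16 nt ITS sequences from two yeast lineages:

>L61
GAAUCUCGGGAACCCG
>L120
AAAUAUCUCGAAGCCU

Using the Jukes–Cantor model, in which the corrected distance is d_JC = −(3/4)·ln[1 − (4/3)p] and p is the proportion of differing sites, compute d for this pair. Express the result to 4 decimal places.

The sequences differ at positions 1 (G/A), 5 (C/A), 8 (G/U), 9 (G/C), 13 (C/G), 16 (G/U).
p = 6/16 = 0.375000.
d = −0.75 · ln(1 − (4/3)·0.375000) = −0.75 · ln(0.500000) = −0.75 · (-0.693147) = 0.5199.

0.5199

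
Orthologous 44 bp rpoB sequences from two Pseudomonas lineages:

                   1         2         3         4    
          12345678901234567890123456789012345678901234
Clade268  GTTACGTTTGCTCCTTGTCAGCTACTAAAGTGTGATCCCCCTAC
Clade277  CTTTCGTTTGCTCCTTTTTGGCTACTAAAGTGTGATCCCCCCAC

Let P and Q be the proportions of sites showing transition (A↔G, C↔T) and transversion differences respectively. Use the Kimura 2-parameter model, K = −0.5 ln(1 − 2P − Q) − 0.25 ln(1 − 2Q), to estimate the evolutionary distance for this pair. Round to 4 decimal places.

0.1511

Mismatches occur at site 1 (G/C, transversion), site 4 (A/T, transversion), site 17 (G/T, transversion), site 19 (C/T, transition), site 20 (A/G, transition), site 42 (T/C, transition).
Of the 6 differences, 3 transitions and 3 transversions over 44 sites: P = 3/44 = 0.068182, Q = 3/44 = 0.068182.
d = −0.5·ln(0.795454) − 0.25·ln(0.863636) = −0.5·(-0.228842) − 0.25·(-0.146604) = 0.1511.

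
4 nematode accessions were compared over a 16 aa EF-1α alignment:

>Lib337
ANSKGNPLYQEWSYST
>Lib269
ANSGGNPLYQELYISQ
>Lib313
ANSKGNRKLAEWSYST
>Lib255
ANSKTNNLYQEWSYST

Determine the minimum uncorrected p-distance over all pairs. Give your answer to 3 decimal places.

0.125

Pairwise Hamming distances:
  Lib337 vs Lib269: 5
  Lib337 vs Lib313: 4
  Lib337 vs Lib255: 2
  Lib269 vs Lib313: 9
  Lib269 vs Lib255: 7
  Lib313 vs Lib255: 5
The smallest is 2 mismatches, between Lib337 and Lib255; p = 2/16 = 0.125.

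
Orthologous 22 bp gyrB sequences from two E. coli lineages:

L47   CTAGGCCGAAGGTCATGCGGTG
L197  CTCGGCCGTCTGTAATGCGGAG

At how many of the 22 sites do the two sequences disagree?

6

Differing sites — 3:A/C; 9:A/T; 10:A/C; 11:G/T; 14:C/A; 21:T/A.
That gives 6 mismatches out of 22 aligned sites, so the Hamming distance is 6.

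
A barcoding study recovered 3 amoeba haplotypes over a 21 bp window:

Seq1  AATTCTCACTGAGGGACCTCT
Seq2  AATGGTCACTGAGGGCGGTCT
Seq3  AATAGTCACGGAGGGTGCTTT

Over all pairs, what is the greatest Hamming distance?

6

Pairwise Hamming distances:
  Seq1 vs Seq2: 5
  Seq1 vs Seq3: 6
  Seq2 vs Seq3: 5
The largest is 6, between Seq1 and Seq3.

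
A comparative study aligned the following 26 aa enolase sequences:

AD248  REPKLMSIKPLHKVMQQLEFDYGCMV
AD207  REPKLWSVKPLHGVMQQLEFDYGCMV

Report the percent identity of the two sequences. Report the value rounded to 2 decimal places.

88.46%

The sequences differ at positions 6 (M/W), 8 (I/V), 13 (K/G).
23 of the 26 sites match, so the percent identity is 23/26 × 100 = 88.46%.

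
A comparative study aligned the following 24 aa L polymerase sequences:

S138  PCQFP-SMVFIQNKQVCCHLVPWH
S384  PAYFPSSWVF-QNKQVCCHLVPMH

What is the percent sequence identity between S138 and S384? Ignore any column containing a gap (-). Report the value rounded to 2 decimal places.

Excluding the 2 gap columns leaves 22 comparable sites.
The sequences differ at positions 2 (C/A), 3 (Q/Y), 8 (M/W), 23 (W/M).
18 of the 22 comparable sites match, so the percent identity is 18/22 × 100 = 81.82%.

81.82%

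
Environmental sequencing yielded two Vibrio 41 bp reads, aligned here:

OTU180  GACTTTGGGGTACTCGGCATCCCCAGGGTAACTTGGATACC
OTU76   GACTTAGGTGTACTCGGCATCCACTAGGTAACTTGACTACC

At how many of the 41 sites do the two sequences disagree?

Differing sites — 6:T/A; 9:G/T; 23:C/A; 25:A/T; 26:G/A; 36:G/A; 37:A/C.
That gives 7 mismatches out of 41 aligned sites, so the Hamming distance is 7.

7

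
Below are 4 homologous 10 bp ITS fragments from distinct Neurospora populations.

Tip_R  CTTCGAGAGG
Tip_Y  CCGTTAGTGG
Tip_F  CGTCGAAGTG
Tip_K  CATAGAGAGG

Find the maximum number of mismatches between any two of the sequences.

Pairwise Hamming distances:
  Tip_R vs Tip_Y: 5
  Tip_R vs Tip_F: 4
  Tip_R vs Tip_K: 2
  Tip_Y vs Tip_F: 7
  Tip_Y vs Tip_K: 5
  Tip_F vs Tip_K: 5
The largest is 7, between Tip_Y and Tip_F.

7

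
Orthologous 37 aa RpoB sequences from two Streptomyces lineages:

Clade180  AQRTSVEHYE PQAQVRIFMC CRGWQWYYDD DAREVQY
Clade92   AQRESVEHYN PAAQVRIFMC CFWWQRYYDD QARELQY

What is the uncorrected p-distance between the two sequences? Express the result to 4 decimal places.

Differing sites — 4:T/E; 10:E/N; 12:Q/A; 22:R/F; 23:G/W; 26:W/R; 31:D/Q; 35:V/L.
There are 8 differences over 37 sites, so p = 8/37 = 0.2162.

0.2162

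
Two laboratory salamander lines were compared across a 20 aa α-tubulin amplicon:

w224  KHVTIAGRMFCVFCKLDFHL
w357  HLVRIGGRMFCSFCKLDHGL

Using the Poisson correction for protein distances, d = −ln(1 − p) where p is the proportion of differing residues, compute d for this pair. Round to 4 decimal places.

0.4308

Mismatches occur at site 1 (K↔H), site 2 (H↔L), site 4 (T↔R), site 6 (A↔G), site 12 (V↔S), site 18 (F↔H), site 19 (H↔G).
p = 7/20 = 0.350000.
d = −ln(1 − 0.350000) = −ln(0.650000) = 0.4308.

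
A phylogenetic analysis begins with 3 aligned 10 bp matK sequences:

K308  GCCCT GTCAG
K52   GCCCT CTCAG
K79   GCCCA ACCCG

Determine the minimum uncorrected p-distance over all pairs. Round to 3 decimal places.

0.100

Pairwise Hamming distances:
  K308 vs K52: 1
  K308 vs K79: 4
  K52 vs K79: 4
The smallest is 1 mismatch, between K308 and K52; p = 1/10 = 0.100.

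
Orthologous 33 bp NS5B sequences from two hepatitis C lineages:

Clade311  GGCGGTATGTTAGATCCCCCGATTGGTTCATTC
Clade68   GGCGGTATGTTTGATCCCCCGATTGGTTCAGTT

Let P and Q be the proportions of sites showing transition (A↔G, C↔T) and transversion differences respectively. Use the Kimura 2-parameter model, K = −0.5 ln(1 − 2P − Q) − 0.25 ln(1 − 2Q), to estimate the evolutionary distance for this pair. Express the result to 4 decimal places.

The sequences differ at positions 12 (A/T, transversion), 31 (T/G, transversion), 33 (C/T, transition).
Of the 3 differences, 1 transition and 2 transversions over 33 sites: P = 1/33 = 0.030303, Q = 2/33 = 0.060606.
d = −0.5·ln(0.878788) − 0.25·ln(0.878788) = −0.5·(-0.129212) − 0.25·(-0.129212) = 0.0969.

0.0969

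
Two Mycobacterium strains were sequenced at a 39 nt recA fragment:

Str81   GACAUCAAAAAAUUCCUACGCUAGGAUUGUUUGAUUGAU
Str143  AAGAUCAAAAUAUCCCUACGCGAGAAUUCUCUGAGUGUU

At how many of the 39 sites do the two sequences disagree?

10

The sequences differ at positions 1 (G/A), 3 (C/G), 11 (A/U), 14 (U/C), 22 (U/G), 25 (G/A), 29 (G/C), 31 (U/C), 35 (U/G), 38 (A/U).
That gives 10 mismatches out of 39 aligned sites, so the Hamming distance is 10.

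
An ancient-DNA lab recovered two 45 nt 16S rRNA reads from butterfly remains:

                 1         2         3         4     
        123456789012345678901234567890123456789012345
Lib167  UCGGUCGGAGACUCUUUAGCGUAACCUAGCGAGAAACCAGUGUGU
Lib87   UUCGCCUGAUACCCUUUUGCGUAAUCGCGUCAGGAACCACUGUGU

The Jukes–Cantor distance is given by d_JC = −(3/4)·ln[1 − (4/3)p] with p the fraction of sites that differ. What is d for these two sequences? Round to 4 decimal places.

0.4019

Mismatches occur at site 2 (C/U), site 3 (G/C), site 5 (U/C), site 7 (G/U), site 10 (G/U), site 13 (U/C), site 18 (A/U), site 25 (C/U), site 27 (U/G), site 28 (A/C), site 30 (C/U), site 31 (G/C), site 34 (A/G), site 40 (G/C).
p = 14/45 = 0.311111.
d = −0.75 · ln(1 − (4/3)·0.311111) = −0.75 · ln(0.585185) = −0.75 · (-0.535827) = 0.4019.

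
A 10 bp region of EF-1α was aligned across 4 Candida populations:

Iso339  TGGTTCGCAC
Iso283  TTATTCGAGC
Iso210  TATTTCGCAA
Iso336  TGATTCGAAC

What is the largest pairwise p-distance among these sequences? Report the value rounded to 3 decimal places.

Pairwise Hamming distances:
  Iso339 vs Iso283: 4
  Iso339 vs Iso210: 3
  Iso339 vs Iso336: 2
  Iso283 vs Iso210: 5
  Iso283 vs Iso336: 2
  Iso210 vs Iso336: 4
The largest is 5 mismatches, between Iso283 and Iso210; p = 5/10 = 0.500.

0.500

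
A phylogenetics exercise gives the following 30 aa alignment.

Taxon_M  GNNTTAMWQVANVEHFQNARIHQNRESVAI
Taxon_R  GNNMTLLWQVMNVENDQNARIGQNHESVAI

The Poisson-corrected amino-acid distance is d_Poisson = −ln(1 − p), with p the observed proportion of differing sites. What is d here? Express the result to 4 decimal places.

Differing sites — 4:T/M; 6:A/L; 7:M/L; 11:A/M; 15:H/N; 16:F/D; 22:H/G; 25:R/H.
p = 8/30 = 0.266667.
d = −ln(1 − 0.266667) = −ln(0.733333) = 0.3102.

0.3102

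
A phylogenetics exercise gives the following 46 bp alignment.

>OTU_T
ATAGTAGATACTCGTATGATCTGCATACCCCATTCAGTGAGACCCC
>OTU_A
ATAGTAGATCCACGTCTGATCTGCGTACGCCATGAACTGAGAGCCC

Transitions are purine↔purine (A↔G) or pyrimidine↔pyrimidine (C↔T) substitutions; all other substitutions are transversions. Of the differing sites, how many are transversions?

8

Mismatches occur at site 10 (A↔C, transversion), site 12 (T↔A, transversion), site 16 (A↔C, transversion), site 25 (A↔G, transition), site 29 (C↔G, transversion), site 34 (T↔G, transversion), site 35 (C↔A, transversion), site 37 (G↔C, transversion), site 43 (C↔G, transversion).
Of the 9 differences, 1 transition and 8 transversions, so the answer is 8.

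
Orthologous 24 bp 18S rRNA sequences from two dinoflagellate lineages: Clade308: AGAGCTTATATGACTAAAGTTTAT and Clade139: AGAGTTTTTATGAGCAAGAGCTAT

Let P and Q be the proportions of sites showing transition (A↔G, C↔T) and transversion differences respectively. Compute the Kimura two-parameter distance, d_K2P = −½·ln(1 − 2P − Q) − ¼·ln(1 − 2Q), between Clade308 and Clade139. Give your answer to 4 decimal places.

0.4620

The sequences differ at positions 5 (C/T, transition), 8 (A/T, transversion), 14 (C/G, transversion), 15 (T/C, transition), 18 (A/G, transition), 19 (G/A, transition), 20 (T/G, transversion), 21 (T/C, transition).
Of the 8 differences, 5 transitions and 3 transversions over 24 sites: P = 5/24 = 0.208333, Q = 3/24 = 0.125000.
d = −0.5·ln(0.458334) − 0.25·ln(0.750000) = −0.5·(-0.780157) − 0.25·(-0.287682) = 0.4620.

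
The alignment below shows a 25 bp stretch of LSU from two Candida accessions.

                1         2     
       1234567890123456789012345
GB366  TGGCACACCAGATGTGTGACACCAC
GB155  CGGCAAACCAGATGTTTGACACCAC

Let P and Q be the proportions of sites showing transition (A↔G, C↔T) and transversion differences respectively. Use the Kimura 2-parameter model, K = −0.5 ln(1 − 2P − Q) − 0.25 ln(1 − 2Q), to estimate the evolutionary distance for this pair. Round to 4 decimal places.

Differing sites — 1:T/C (Ti); 6:C/A (Tv); 16:G/T (Tv).
Of the 3 differences, 1 transition and 2 transversions over 25 sites: P = 1/25 = 0.040000, Q = 2/25 = 0.080000.
d = −0.5·ln(0.840000) − 0.25·ln(0.840000) = −0.5·(-0.174353) − 0.25·(-0.174353) = 0.1308.

0.1308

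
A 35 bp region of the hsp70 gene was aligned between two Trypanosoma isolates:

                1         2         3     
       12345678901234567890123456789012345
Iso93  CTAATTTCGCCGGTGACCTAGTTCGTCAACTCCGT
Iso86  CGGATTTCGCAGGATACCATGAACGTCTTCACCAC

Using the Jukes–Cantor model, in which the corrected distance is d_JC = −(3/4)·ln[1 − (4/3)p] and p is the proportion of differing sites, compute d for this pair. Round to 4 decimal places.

0.5716

The sequences differ at positions 2 (T/G), 3 (A/G), 11 (C/A), 14 (T/A), 15 (G/T), 19 (T/A), 20 (A/T), 22 (T/A), 23 (T/A), 28 (A/T), 29 (A/T), 31 (T/A), 34 (G/A), 35 (T/C).
p = 14/35 = 0.400000.
d = −0.75 · ln(1 − (4/3)·0.400000) = −0.75 · ln(0.466667) = −0.75 · (-0.762139) = 0.5716.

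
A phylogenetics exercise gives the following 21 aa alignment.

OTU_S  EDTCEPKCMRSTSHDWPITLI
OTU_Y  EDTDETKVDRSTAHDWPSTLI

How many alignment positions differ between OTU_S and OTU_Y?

Mismatches occur at site 4 (C↔D), site 6 (P↔T), site 8 (C↔V), site 9 (M↔D), site 13 (S↔A), site 18 (I↔S).
That gives 6 mismatches out of 21 aligned sites, so the Hamming distance is 6.

6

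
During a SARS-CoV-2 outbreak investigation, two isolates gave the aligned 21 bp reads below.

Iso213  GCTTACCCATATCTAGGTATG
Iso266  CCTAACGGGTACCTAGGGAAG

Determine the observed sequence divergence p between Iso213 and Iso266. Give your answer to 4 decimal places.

Mismatches occur at site 1 (G/C), site 4 (T/A), site 7 (C/G), site 8 (C/G), site 9 (A/G), site 12 (T/C), site 18 (T/G), site 20 (T/A).
There are 8 differences over 21 sites, so p = 8/21 = 0.3810.

0.3810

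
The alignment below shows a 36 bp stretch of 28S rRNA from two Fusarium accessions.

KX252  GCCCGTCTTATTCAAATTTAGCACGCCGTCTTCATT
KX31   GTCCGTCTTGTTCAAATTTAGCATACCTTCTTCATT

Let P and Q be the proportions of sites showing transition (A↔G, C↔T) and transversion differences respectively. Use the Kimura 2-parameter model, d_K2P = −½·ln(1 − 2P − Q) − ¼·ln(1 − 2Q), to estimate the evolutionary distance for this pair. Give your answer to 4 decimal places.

Differing sites — 2:C/T (Ti); 10:A/G (Ti); 24:C/T (Ti); 25:G/A (Ti); 28:G/T (Tv).
Of the 5 differences, 4 transitions and 1 transversion over 36 sites: P = 4/36 = 0.111111, Q = 1/36 = 0.027778.
d = −0.5·ln(0.750000) − 0.25·ln(0.944444) = −0.5·(-0.287682) − 0.25·(-0.057159) = 0.1581.

0.1581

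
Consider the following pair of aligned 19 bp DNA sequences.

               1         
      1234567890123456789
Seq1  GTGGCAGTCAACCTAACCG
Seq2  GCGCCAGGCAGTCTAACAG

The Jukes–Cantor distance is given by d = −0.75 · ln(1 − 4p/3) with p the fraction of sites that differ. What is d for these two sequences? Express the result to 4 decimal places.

Mismatches occur at site 2 (T/C), site 4 (G/C), site 8 (T/G), site 11 (A/G), site 12 (C/T), site 18 (C/A).
p = 6/19 = 0.315789.
d = −0.75 · ln(1 − (4/3)·0.315789) = −0.75 · ln(0.578948) = −0.75 · (-0.546543) = 0.4099.

0.4099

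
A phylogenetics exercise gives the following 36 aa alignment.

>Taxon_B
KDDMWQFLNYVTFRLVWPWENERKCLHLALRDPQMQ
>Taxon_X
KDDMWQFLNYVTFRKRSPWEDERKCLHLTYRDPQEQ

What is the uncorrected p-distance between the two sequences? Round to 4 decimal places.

0.1944

Mismatches occur at site 15 (L↔K), site 16 (V↔R), site 17 (W↔S), site 21 (N↔D), site 29 (A↔T), site 30 (L↔Y), site 35 (M↔E).
There are 7 differences over 36 sites, so p = 7/36 = 0.1944.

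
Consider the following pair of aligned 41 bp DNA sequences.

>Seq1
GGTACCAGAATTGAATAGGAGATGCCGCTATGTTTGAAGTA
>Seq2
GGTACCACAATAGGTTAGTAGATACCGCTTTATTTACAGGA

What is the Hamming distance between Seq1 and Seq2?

11

Differing sites — 8:G/C; 12:T/A; 14:A/G; 15:A/T; 19:G/T; 24:G/A; 30:A/T; 32:G/A; 36:G/A; 37:A/C; 40:T/G.
That gives 11 mismatches out of 41 aligned sites, so the Hamming distance is 11.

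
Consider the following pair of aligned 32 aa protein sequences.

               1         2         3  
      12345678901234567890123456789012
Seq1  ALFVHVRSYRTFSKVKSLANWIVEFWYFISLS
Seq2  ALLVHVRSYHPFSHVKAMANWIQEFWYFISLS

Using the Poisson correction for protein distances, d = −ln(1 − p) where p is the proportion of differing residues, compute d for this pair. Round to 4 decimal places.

The sequences differ at positions 3 (F/L), 10 (R/H), 11 (T/P), 14 (K/H), 17 (S/A), 18 (L/M), 23 (V/Q).
p = 7/32 = 0.218750.
d = −ln(1 − 0.218750) = −ln(0.781250) = 0.2469.

0.2469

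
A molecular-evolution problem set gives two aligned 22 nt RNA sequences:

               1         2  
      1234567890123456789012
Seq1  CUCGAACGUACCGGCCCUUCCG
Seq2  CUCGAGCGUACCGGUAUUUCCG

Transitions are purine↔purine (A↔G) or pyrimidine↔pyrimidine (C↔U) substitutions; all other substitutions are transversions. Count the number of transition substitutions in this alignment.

The sequences differ at positions 6 (A/G, transition), 15 (C/U, transition), 16 (C/A, transversion), 17 (C/U, transition).
Of the 4 differences, 3 transitions and 1 transversion, so the answer is 3.

3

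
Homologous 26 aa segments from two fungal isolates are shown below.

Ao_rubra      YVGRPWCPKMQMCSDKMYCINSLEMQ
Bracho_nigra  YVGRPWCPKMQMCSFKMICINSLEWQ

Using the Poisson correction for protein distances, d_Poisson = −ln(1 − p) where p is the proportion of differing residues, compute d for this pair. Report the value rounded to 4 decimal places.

Mismatches occur at site 15 (D/F), site 18 (Y/I), site 25 (M/W).
p = 3/26 = 0.115385.
d = −ln(1 − 0.115385) = −ln(0.884615) = 0.1226.

0.1226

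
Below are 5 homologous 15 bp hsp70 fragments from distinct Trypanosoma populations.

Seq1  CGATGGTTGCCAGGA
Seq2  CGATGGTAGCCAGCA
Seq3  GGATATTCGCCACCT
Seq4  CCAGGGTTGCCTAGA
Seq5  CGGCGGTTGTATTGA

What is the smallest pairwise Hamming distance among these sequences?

Pairwise Hamming distances:
  Seq1 vs Seq2: 2
  Seq1 vs Seq3: 7
  Seq1 vs Seq4: 4
  Seq1 vs Seq5: 6
  Seq2 vs Seq3: 6
  Seq2 vs Seq4: 6
  Seq2 vs Seq5: 8
  Seq3 vs Seq4: 10
  Seq3 vs Seq5: 12
  Seq4 vs Seq5: 6
The smallest is 2, between Seq1 and Seq2.

2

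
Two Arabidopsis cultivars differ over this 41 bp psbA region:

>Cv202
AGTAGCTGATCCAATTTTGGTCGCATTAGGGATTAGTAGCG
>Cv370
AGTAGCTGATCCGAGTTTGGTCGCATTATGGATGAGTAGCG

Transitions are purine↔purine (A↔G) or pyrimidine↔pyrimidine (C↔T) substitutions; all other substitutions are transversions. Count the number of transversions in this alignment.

3

Differing sites — 13:A/G (Ti); 15:T/G (Tv); 29:G/T (Tv); 34:T/G (Tv).
Of the 4 differences, 1 transition and 3 transversions, so the answer is 3.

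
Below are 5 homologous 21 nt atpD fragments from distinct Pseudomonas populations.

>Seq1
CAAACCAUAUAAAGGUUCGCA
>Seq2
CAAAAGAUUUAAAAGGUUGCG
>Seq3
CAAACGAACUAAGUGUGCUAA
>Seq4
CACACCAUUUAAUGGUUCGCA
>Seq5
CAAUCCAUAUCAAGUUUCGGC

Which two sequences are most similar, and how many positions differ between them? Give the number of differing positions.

Pairwise Hamming distances:
  Seq1 vs Seq2: 7
  Seq1 vs Seq3: 8
  Seq1 vs Seq4: 3
  Seq1 vs Seq5: 5
  Seq2 vs Seq3: 11
  Seq2 vs Seq4: 8
  Seq2 vs Seq5: 11
  Seq3 vs Seq4: 9
  Seq3 vs Seq5: 12
  Seq4 vs Seq5: 8
The smallest is 3, between Seq1 and Seq4.

3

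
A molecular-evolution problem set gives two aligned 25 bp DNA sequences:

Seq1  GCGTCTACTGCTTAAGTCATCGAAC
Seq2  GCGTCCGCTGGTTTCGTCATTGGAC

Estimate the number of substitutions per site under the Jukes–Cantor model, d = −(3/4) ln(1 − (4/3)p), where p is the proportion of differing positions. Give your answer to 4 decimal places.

Differing sites — 6:T/C; 7:A/G; 11:C/G; 14:A/T; 15:A/C; 21:C/T; 23:A/G.
p = 7/25 = 0.280000.
d = −0.75 · ln(1 − (4/3)·0.280000) = −0.75 · ln(0.626667) = −0.75 · (-0.467340) = 0.3505.

0.3505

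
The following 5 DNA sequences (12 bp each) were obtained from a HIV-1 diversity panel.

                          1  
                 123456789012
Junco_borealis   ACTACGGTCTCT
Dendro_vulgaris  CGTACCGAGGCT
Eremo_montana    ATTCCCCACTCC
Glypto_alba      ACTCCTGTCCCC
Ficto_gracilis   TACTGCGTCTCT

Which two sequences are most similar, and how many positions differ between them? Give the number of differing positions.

4

Pairwise Hamming distances:
  Junco_borealis vs Dendro_vulgaris: 6
  Junco_borealis vs Eremo_montana: 6
  Junco_borealis vs Glypto_alba: 4
  Junco_borealis vs Ficto_gracilis: 6
  Dendro_vulgaris vs Eremo_montana: 7
  Dendro_vulgaris vs Glypto_alba: 8
  Dendro_vulgaris vs Ficto_gracilis: 8
  Eremo_montana vs Glypto_alba: 5
  Eremo_montana vs Ficto_gracilis: 8
  Glypto_alba vs Ficto_gracilis: 8
The smallest is 4, between Junco_borealis and Glypto_alba.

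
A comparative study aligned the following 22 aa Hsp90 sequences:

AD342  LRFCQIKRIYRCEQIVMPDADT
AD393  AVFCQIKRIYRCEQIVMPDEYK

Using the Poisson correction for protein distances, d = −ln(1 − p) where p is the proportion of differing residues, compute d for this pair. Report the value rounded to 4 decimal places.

0.2578

The sequences differ at positions 1 (L/A), 2 (R/V), 20 (A/E), 21 (D/Y), 22 (T/K).
p = 5/22 = 0.227273.
d = −ln(1 − 0.227273) = −ln(0.772727) = 0.2578.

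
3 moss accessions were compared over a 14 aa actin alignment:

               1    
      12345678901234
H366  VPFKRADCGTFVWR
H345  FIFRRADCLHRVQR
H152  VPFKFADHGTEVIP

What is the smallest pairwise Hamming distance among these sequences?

Pairwise Hamming distances:
  H366 vs H345: 7
  H366 vs H152: 5
  H345 vs H152: 10
The smallest is 5, between H366 and H152.

5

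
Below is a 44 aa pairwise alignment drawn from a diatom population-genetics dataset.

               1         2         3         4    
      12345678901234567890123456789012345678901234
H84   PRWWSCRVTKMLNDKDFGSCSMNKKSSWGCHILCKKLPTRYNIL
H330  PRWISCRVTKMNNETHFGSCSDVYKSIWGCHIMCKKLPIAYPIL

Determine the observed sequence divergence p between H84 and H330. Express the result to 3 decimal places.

Differing sites — 4:W/I; 12:L/N; 14:D/E; 15:K/T; 16:D/H; 22:M/D; 23:N/V; 24:K/Y; 27:S/I; 33:L/M; 39:T/I; 40:R/A; 42:N/P.
There are 13 differences over 44 sites, so p = 13/44 = 0.295.

0.295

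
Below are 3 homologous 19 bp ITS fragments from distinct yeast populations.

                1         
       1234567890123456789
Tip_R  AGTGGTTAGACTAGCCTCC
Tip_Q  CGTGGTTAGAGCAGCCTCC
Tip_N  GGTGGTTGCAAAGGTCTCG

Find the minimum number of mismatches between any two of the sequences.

Pairwise Hamming distances:
  Tip_R vs Tip_Q: 3
  Tip_R vs Tip_N: 8
  Tip_Q vs Tip_N: 8
The smallest is 3, between Tip_R and Tip_Q.

3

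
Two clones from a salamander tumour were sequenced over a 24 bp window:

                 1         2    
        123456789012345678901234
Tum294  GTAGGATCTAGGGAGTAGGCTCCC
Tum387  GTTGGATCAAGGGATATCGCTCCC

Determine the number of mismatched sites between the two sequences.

The sequences differ at positions 3 (A/T), 9 (T/A), 15 (G/T), 16 (T/A), 17 (A/T), 18 (G/C).
That gives 6 mismatches out of 24 aligned sites, so the Hamming distance is 6.

6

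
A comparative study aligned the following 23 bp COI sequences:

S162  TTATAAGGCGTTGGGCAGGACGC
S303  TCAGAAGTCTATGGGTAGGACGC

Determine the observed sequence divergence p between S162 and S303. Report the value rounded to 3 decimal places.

Differing sites — 2:T/C; 4:T/G; 8:G/T; 10:G/T; 11:T/A; 16:C/T.
There are 6 differences over 23 sites, so p = 6/23 = 0.261.

0.261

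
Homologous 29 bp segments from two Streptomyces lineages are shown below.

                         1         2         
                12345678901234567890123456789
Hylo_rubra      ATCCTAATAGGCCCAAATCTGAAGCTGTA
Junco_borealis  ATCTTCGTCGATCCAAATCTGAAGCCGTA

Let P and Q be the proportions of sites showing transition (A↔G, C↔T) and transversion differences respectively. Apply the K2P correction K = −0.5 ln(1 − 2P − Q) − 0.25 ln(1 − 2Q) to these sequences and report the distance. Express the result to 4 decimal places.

The sequences differ at positions 4 (C/T, transition), 6 (A/C, transversion), 7 (A/G, transition), 9 (A/C, transversion), 11 (G/A, transition), 12 (C/T, transition), 26 (T/C, transition).
Of the 7 differences, 5 transitions and 2 transversions over 29 sites: P = 5/29 = 0.172414, Q = 2/29 = 0.068966.
d = −0.5·ln(0.586206) − 0.25·ln(0.862068) = −0.5·(-0.534084) − 0.25·(-0.148421) = 0.3041.

0.3041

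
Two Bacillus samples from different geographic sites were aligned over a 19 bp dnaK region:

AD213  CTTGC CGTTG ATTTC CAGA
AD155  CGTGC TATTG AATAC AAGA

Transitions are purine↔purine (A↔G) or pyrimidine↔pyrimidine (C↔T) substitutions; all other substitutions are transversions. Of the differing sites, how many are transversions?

4

Differing sites — 2:T/G (Tv); 6:C/T (Ti); 7:G/A (Ti); 12:T/A (Tv); 14:T/A (Tv); 16:C/A (Tv).
Of the 6 differences, 2 transitions and 4 transversions, so the answer is 4.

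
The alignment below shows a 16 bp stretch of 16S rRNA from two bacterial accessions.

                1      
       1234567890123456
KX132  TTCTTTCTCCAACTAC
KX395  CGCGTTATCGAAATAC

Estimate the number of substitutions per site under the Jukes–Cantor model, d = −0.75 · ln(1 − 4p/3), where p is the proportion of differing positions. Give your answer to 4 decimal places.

The sequences differ at positions 1 (T/C), 2 (T/G), 4 (T/G), 7 (C/A), 10 (C/G), 13 (C/A).
p = 6/16 = 0.375000.
d = −0.75 · ln(1 − (4/3)·0.375000) = −0.75 · ln(0.500000) = −0.75 · (-0.693147) = 0.5199.

0.5199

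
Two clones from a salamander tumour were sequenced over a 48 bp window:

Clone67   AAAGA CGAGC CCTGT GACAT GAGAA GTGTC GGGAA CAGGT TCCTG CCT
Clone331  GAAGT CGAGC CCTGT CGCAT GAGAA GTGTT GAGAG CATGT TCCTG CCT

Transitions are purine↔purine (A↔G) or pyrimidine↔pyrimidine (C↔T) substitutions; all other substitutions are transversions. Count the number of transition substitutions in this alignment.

Mismatches occur at site 1 (A/G, transition), site 5 (A/T, transversion), site 16 (G/C, transversion), site 17 (A/G, transition), site 30 (C/T, transition), site 32 (G/A, transition), site 35 (A/G, transition), site 38 (G/T, transversion).
Of the 8 differences, 5 transitions and 3 transversions, so the answer is 5.

5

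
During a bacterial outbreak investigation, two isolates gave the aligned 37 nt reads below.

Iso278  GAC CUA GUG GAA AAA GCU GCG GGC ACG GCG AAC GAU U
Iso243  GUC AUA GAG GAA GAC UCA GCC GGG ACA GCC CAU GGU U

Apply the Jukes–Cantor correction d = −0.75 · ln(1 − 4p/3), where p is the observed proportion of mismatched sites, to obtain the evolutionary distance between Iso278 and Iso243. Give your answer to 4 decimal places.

Mismatches occur at site 2 (A/U), site 4 (C/A), site 8 (U/A), site 13 (A/G), site 15 (A/C), site 16 (G/U), site 18 (U/A), site 21 (G/C), site 24 (C/G), site 27 (G/A), site 30 (G/C), site 31 (A/C), site 33 (C/U), site 35 (A/G).
p = 14/37 = 0.378378.
d = −0.75 · ln(1 − (4/3)·0.378378) = −0.75 · ln(0.495496) = −0.75 · (-0.702196) = 0.5266.

0.5266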